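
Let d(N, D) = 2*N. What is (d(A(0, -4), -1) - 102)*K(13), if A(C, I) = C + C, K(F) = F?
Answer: -1326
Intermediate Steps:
A(C, I) = 2*C
(d(A(0, -4), -1) - 102)*K(13) = (2*(2*0) - 102)*13 = (2*0 - 102)*13 = (0 - 102)*13 = -102*13 = -1326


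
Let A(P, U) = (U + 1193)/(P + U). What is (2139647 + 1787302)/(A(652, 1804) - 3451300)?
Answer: -9644586744/8476389803 ≈ -1.1378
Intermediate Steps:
A(P, U) = (1193 + U)/(P + U)
(2139647 + 1787302)/(A(652, 1804) - 3451300) = (2139647 + 1787302)/((1193 + 1804)/(652 + 1804) - 3451300) = 3926949/(2997/2456 - 3451300) = 3926949/(-8476389803/2456) = 3926949*(-2456/8476389803) = -9644586744/8476389803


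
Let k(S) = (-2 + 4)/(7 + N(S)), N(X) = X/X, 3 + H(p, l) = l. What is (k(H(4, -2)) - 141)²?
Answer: 316969/16 ≈ 19811.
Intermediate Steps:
H(p, l) = -3 + l
N(X) = 1
k(S) = ¼ (k(S) = (-2 + 4)/(7 + 1) = 2/8 = 2*(⅛) = ¼)
(k(H(4, -2)) - 141)² = (¼ - 141)² = (-563/4)² = 316969/16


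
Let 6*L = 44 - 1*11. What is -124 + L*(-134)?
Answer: -861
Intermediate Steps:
L = 11/2 (L = (44 - 1*11)/6 = (44 - 11)/6 = (⅙)*33 = 11/2 ≈ 5.5000)
-124 + L*(-134) = -124 + (11/2)*(-134) = -124 - 737 = -861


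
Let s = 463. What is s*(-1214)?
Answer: -562082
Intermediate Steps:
s*(-1214) = 463*(-1214) = -562082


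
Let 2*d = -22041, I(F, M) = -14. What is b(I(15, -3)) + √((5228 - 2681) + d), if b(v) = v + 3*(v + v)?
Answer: -98 + 3*I*√3766/2 ≈ -98.0 + 92.052*I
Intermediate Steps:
d = -22041/2 (d = (½)*(-22041) = -22041/2 ≈ -11021.)
b(v) = 7*v (b(v) = v + 3*(2*v) = v + 6*v = 7*v)
b(I(15, -3)) + √((5228 - 2681) + d) = 7*(-14) + √((5228 - 2681) - 22041/2) = -98 + √(2547 - 22041/2) = -98 + √(-16947/2) = -98 + 3*I*√3766/2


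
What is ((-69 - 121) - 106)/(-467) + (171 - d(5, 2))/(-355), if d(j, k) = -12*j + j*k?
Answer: 1873/165785 ≈ 0.011298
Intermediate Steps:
((-69 - 121) - 106)/(-467) + (171 - d(5, 2))/(-355) = ((-69 - 121) - 106)/(-467) + (171 - 5*(-12 + 2))/(-355) = (-190 - 106)*(-1/467) + (171 - 5*(-10))*(-1/355) = -296*(-1/467) + (171 - 1*(-50))*(-1/355) = 296/467 + (171 + 50)*(-1/355) = 296/467 + 221*(-1/355) = 296/467 - 221/355 = 1873/165785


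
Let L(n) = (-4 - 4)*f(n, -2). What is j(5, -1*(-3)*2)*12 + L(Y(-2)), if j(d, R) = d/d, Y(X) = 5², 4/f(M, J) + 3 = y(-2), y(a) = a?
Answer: 92/5 ≈ 18.400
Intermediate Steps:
f(M, J) = -⅘ (f(M, J) = 4/(-3 - 2) = 4/(-5) = 4*(-⅕) = -⅘)
Y(X) = 25
j(d, R) = 1
L(n) = 32/5 (L(n) = (-4 - 4)*(-⅘) = -8*(-⅘) = 32/5)
j(5, -1*(-3)*2)*12 + L(Y(-2)) = 1*12 + 32/5 = 12 + 32/5 = 92/5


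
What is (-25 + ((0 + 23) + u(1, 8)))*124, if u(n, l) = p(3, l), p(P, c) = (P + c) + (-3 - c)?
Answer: -248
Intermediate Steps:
p(P, c) = -3 + P
u(n, l) = 0 (u(n, l) = -3 + 3 = 0)
(-25 + ((0 + 23) + u(1, 8)))*124 = (-25 + ((0 + 23) + 0))*124 = (-25 + (23 + 0))*124 = (-25 + 23)*124 = -2*124 = -248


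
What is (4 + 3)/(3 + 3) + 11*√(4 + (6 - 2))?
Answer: 7/6 + 22*√2 ≈ 32.279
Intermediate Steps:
(4 + 3)/(3 + 3) + 11*√(4 + (6 - 2)) = 7/6 + 11*√(4 + 4) = 7*(⅙) + 11*√8 = 7/6 + 11*(2*√2) = 7/6 + 22*√2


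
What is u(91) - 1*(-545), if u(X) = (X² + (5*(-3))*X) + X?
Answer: 7552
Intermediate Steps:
u(X) = X² - 14*X (u(X) = (X² - 15*X) + X = X² - 14*X)
u(91) - 1*(-545) = 91*(-14 + 91) - 1*(-545) = 91*77 + 545 = 7007 + 545 = 7552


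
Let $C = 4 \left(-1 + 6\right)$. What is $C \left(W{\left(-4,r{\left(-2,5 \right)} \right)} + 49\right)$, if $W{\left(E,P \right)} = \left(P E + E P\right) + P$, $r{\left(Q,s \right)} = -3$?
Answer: $1400$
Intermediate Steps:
$W{\left(E,P \right)} = P + 2 E P$ ($W{\left(E,P \right)} = \left(E P + E P\right) + P = 2 E P + P = P + 2 E P$)
$C = 20$ ($C = 4 \cdot 5 = 20$)
$C \left(W{\left(-4,r{\left(-2,5 \right)} \right)} + 49\right) = 20 \left(- 3 \left(1 + 2 \left(-4\right)\right) + 49\right) = 20 \left(- 3 \left(1 - 8\right) + 49\right) = 20 \left(\left(-3\right) \left(-7\right) + 49\right) = 20 \left(21 + 49\right) = 20 \cdot 70 = 1400$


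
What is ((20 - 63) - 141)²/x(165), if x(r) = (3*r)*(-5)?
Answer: -33856/2475 ≈ -13.679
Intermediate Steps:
x(r) = -15*r
((20 - 63) - 141)²/x(165) = ((20 - 63) - 141)²/((-15*165)) = (-43 - 141)²/(-2475) = (-184)²*(-1/2475) = 33856*(-1/2475) = -33856/2475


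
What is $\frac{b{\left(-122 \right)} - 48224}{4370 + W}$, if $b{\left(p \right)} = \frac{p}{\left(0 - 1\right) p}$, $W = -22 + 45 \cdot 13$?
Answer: $- \frac{48225}{4933} \approx -9.776$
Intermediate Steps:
$W = 563$ ($W = -22 + 585 = 563$)
$b{\left(p \right)} = -1$ ($b{\left(p \right)} = \frac{p}{\left(-1\right) p} = p \left(- \frac{1}{p}\right) = -1$)
$\frac{b{\left(-122 \right)} - 48224}{4370 + W} = \frac{-1 - 48224}{4370 + 563} = - \frac{48225}{4933}$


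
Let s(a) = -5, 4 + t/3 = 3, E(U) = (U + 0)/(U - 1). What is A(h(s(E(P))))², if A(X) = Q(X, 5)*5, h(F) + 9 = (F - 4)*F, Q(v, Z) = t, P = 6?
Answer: 225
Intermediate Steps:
E(U) = U/(-1 + U)
t = -3 (t = -12 + 3*3 = -12 + 9 = -3)
Q(v, Z) = -3
h(F) = -9 + F*(-4 + F) (h(F) = -9 + (F - 4)*F = -9 + (-4 + F)*F = -9 + F*(-4 + F))
A(X) = -15 (A(X) = -3*5 = -15)
A(h(s(E(P))))² = (-15)² = 225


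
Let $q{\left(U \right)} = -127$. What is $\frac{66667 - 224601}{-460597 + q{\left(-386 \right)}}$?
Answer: $\frac{78967}{230362} \approx 0.3428$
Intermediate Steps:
$\frac{66667 - 224601}{-460597 + q{\left(-386 \right)}} = \frac{66667 - 224601}{-460597 - 127} = - \frac{157934}{-460724} = \left(-157934\right) \left(- \frac{1}{460724}\right) = \frac{78967}{230362}$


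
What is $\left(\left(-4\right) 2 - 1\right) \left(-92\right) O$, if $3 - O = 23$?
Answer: $-16560$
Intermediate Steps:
$O = -20$ ($O = 3 - 23 = -20$)
$\left(\left(-4\right) 2 - 1\right) \left(-92\right) O = \left(\left(-4\right) 2 - 1\right) \left(-92\right) \left(-20\right) = \left(-8 - 1\right) \left(-92\right) \left(-20\right) = \left(-9\right) \left(-92\right) \left(-20\right) = 828 \left(-20\right) = -16560$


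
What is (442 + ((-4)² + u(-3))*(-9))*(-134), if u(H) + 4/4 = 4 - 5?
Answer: -42344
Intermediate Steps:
u(H) = -2 (u(H) = -1 + (4 - 5) = -1 - 1 = -2)
(442 + ((-4)² + u(-3))*(-9))*(-134) = (442 + ((-4)² - 2)*(-9))*(-134) = (442 + (16 - 2)*(-9))*(-134) = (442 + 14*(-9))*(-134) = (442 - 126)*(-134) = 316*(-134) = -42344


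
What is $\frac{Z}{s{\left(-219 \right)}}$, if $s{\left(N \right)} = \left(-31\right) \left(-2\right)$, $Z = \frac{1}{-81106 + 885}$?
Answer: $- \frac{1}{4973702} \approx -2.0106 \cdot 10^{-7}$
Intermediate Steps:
$Z = - \frac{1}{80221}$ ($Z = \frac{1}{-80221} = - \frac{1}{80221} \approx -1.2466 \cdot 10^{-5}$)
$s{\left(N \right)} = 62$
$\frac{Z}{s{\left(-219 \right)}} = - \frac{1}{80221 \cdot 62} = \left(- \frac{1}{80221}\right) \frac{1}{62} = - \frac{1}{4973702}$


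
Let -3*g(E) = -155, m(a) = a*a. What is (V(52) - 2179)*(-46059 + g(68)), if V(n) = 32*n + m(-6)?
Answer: 66112538/3 ≈ 2.2038e+7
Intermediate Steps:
m(a) = a**2
g(E) = 155/3 (g(E) = -1/3*(-155) = 155/3)
V(n) = 36 + 32*n (V(n) = 32*n + (-6)**2 = 32*n + 36 = 36 + 32*n)
(V(52) - 2179)*(-46059 + g(68)) = ((36 + 32*52) - 2179)*(-46059 + 155/3) = ((36 + 1664) - 2179)*(-138022/3) = (1700 - 2179)*(-138022/3) = -479*(-138022/3) = 66112538/3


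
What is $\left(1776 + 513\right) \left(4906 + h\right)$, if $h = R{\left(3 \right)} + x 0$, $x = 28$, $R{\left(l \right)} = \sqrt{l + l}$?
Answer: $11229834 + 2289 \sqrt{6} \approx 1.1235 \cdot 10^{7}$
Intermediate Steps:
$R{\left(l \right)} = \sqrt{2} \sqrt{l}$ ($R{\left(l \right)} = \sqrt{2 l} = \sqrt{2} \sqrt{l}$)
$h = \sqrt{6}$ ($h = \sqrt{2} \sqrt{3} + 28 \cdot 0 = \sqrt{6} + 0 = \sqrt{6} \approx 2.4495$)
$\left(1776 + 513\right) \left(4906 + h\right) = \left(1776 + 513\right) \left(4906 + \sqrt{6}\right) = 2289 \left(4906 + \sqrt{6}\right) = 11229834 + 2289 \sqrt{6}$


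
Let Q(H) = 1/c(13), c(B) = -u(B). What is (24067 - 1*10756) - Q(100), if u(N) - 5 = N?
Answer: 239599/18 ≈ 13311.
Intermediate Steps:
u(N) = 5 + N
c(B) = -5 - B (c(B) = -(5 + B) = -5 - B)
Q(H) = -1/18 (Q(H) = 1/(-5 - 1*13) = 1/(-5 - 13) = 1/(-18) = -1/18)
(24067 - 1*10756) - Q(100) = (24067 - 1*10756) - 1*(-1/18) = (24067 - 10756) + 1/18 = 13311 + 1/18 = 239599/18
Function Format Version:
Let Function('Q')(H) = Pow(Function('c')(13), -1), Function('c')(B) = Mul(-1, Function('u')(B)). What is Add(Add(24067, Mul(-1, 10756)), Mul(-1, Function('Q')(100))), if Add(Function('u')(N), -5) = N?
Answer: Rational(239599, 18) ≈ 13311.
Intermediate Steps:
Function('u')(N) = Add(5, N)
Function('c')(B) = Add(-5, Mul(-1, B)) (Function('c')(B) = Mul(-1, Add(5, B)) = Add(-5, Mul(-1, B)))
Function('Q')(H) = Rational(-1, 18) (Function('Q')(H) = Pow(Add(-5, Mul(-1, 13)), -1) = Pow(Add(-5, -13), -1) = Pow(-18, -1) = Rational(-1, 18))
Add(Add(24067, Mul(-1, 10756)), Mul(-1, Function('Q')(100))) = Add(Add(24067, Mul(-1, 10756)), Mul(-1, Rational(-1, 18))) = Add(Add(24067, -10756), Rational(1, 18)) = Add(13311, Rational(1, 18)) = Rational(239599, 18)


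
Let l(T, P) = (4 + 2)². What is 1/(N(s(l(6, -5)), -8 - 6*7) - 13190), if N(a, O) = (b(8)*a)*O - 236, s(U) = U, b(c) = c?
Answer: -1/27826 ≈ -3.5938e-5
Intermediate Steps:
l(T, P) = 36 (l(T, P) = 6² = 36)
N(a, O) = -236 + 8*O*a (N(a, O) = (8*a)*O - 236 = 8*O*a - 236 = -236 + 8*O*a)
1/(N(s(l(6, -5)), -8 - 6*7) - 13190) = 1/((-236 + 8*(-8 - 6*7)*36) - 13190) = 1/((-236 + 8*(-8 - 42)*36) - 13190) = 1/((-236 + 8*(-50)*36) - 13190) = 1/((-236 - 14400) - 13190) = 1/(-14636 - 13190) = 1/(-27826) = -1/27826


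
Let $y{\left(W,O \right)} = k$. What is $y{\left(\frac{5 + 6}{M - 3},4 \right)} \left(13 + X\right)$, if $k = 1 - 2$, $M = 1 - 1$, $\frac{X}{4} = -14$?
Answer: $43$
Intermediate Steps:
$X = -56$ ($X = 4 \left(-14\right) = -56$)
$M = 0$ ($M = 1 - 1 = 0$)
$k = -1$ ($k = 1 - 2 = -1$)
$y{\left(W,O \right)} = -1$
$y{\left(\frac{5 + 6}{M - 3},4 \right)} \left(13 + X\right) = - (13 - 56) = \left(-1\right) \left(-43\right) = 43$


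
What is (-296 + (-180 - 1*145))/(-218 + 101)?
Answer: 69/13 ≈ 5.3077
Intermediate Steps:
(-296 + (-180 - 1*145))/(-218 + 101) = (-296 + (-180 - 145))/(-117) = (-296 - 325)*(-1/117) = -621*(-1/117) = 69/13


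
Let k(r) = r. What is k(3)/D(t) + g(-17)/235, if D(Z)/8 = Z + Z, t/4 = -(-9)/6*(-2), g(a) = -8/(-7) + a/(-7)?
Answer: -9/21056 ≈ -0.00042743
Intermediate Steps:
g(a) = 8/7 - a/7 (g(a) = -8*(-1/7) + a*(-1/7) = 8/7 - a/7)
t = -12 (t = 4*(-(-9)/6*(-2)) = 4*(-3*(-1/2)*(-2)) = 4*((3/2)*(-2)) = 4*(-3) = -12)
D(Z) = 16*Z (D(Z) = 8*(Z + Z) = 8*(2*Z) = 16*Z)
k(3)/D(t) + g(-17)/235 = 3/((16*(-12))) + (8/7 - 1/7*(-17))/235 = 3/(-192) + (8/7 + 17/7)*(1/235) = 3*(-1/192) + (25/7)*(1/235) = -1/64 + 5/329 = -9/21056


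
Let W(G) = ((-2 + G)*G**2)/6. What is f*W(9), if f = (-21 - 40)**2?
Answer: 703269/2 ≈ 3.5163e+5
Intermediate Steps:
f = 3721 (f = (-61)**2 = 3721)
W(G) = G**2*(-2 + G)/6 (W(G) = (G**2*(-2 + G))*(1/6) = G**2*(-2 + G)/6)
f*W(9) = 3721*((1/6)*9**2*(-2 + 9)) = 3721*((1/6)*81*7) = 3721*(189/2) = 703269/2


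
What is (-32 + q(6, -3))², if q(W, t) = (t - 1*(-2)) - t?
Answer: 900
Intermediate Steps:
q(W, t) = 2 (q(W, t) = (t + 2) - t = (2 + t) - t = 2)
(-32 + q(6, -3))² = (-32 + 2)² = (-30)² = 900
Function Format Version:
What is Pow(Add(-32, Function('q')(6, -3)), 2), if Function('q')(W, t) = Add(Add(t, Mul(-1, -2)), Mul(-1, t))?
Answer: 900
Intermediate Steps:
Function('q')(W, t) = 2 (Function('q')(W, t) = Add(Add(t, 2), Mul(-1, t)) = Add(Add(2, t), Mul(-1, t)) = 2)
Pow(Add(-32, Function('q')(6, -3)), 2) = Pow(Add(-32, 2), 2) = Pow(-30, 2) = 900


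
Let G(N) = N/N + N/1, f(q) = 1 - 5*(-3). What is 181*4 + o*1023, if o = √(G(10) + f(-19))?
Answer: 724 + 3069*√3 ≈ 6039.7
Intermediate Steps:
f(q) = 16 (f(q) = 1 + 15 = 16)
G(N) = 1 + N (G(N) = 1 + N*1 = 1 + N)
o = 3*√3 (o = √((1 + 10) + 16) = √(11 + 16) = √27 = 3*√3 ≈ 5.1962)
181*4 + o*1023 = 181*4 + (3*√3)*1023 = 724 + 3069*√3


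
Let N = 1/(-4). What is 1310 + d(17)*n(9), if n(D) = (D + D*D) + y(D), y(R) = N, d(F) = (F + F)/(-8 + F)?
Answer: 29683/18 ≈ 1649.1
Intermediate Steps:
N = -1/4 ≈ -0.25000
d(F) = 2*F/(-8 + F) (d(F) = (2*F)/(-8 + F) = 2*F/(-8 + F))
y(R) = -1/4
n(D) = -1/4 + D + D**2 (n(D) = (D + D*D) - 1/4 = (D + D**2) - 1/4 = -1/4 + D + D**2)
1310 + d(17)*n(9) = 1310 + (2*17/(-8 + 17))*(-1/4 + 9 + 9**2) = 1310 + (2*17/9)*(-1/4 + 9 + 81) = 1310 + (2*17*(1/9))*(359/4) = 1310 + (34/9)*(359/4) = 1310 + 6103/18 = 29683/18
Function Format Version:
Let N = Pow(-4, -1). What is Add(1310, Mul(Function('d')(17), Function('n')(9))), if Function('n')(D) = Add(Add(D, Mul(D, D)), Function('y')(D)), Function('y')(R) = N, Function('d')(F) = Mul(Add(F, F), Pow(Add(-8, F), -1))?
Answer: Rational(29683, 18) ≈ 1649.1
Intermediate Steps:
N = Rational(-1, 4) ≈ -0.25000
Function('d')(F) = Mul(2, F, Pow(Add(-8, F), -1)) (Function('d')(F) = Mul(Mul(2, F), Pow(Add(-8, F), -1)) = Mul(2, F, Pow(Add(-8, F), -1)))
Function('y')(R) = Rational(-1, 4)
Function('n')(D) = Add(Rational(-1, 4), D, Pow(D, 2)) (Function('n')(D) = Add(Add(D, Mul(D, D)), Rational(-1, 4)) = Add(Add(D, Pow(D, 2)), Rational(-1, 4)) = Add(Rational(-1, 4), D, Pow(D, 2)))
Add(1310, Mul(Function('d')(17), Function('n')(9))) = Add(1310, Mul(Mul(2, 17, Pow(Add(-8, 17), -1)), Add(Rational(-1, 4), 9, Pow(9, 2)))) = Add(1310, Mul(Mul(2, 17, Pow(9, -1)), Add(Rational(-1, 4), 9, 81))) = Add(1310, Mul(Mul(2, 17, Rational(1, 9)), Rational(359, 4))) = Add(1310, Mul(Rational(34, 9), Rational(359, 4))) = Add(1310, Rational(6103, 18)) = Rational(29683, 18)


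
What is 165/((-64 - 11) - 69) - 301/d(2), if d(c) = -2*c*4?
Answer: 53/3 ≈ 17.667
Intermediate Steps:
d(c) = -8*c
165/((-64 - 11) - 69) - 301/d(2) = 165/((-64 - 11) - 69) - 301/((-8*2)) = 165/(-75 - 69) - 301/(-16) = 165/(-144) - 301*(-1/16) = 165*(-1/144) + 301/16 = -55/48 + 301/16 = 53/3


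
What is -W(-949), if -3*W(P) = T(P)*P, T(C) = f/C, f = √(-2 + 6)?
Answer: ⅔ ≈ 0.66667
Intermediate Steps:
f = 2 (f = √4 = 2)
T(C) = 2/C
W(P) = -⅔ (W(P) = -2/P*P/3 = -⅓*2 = -⅔)
-W(-949) = -1*(-⅔) = ⅔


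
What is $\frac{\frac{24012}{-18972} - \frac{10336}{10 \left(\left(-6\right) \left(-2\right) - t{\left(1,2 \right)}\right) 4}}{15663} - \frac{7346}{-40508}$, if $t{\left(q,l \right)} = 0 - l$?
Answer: $\frac{1053776378657}{5851462324890} \approx 0.18009$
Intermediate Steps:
$t{\left(q,l \right)} = - l$
$\frac{\frac{24012}{-18972} - \frac{10336}{10 \left(\left(-6\right) \left(-2\right) - t{\left(1,2 \right)}\right) 4}}{15663} - \frac{7346}{-40508} = \frac{\frac{24012}{-18972} - \frac{10336}{10 \left(\left(-6\right) \left(-2\right) - \left(-1\right) 2\right) 4}}{15663} - \frac{7346}{-40508} = \left(24012 \left(- \frac{1}{18972}\right) - \frac{10336}{10 \left(12 - -2\right) 4}\right) \frac{1}{15663} - - \frac{3673}{20254} = \left(- \frac{667}{527} - \frac{10336}{10 \left(12 + 2\right) 4}\right) \frac{1}{15663} + \frac{3673}{20254} = \left(- \frac{667}{527} - \frac{10336}{10 \cdot 14 \cdot 4}\right) \frac{1}{15663} + \frac{3673}{20254} = \left(- \frac{667}{527} - \frac{10336}{140 \cdot 4}\right) \frac{1}{15663} + \frac{3673}{20254} = \left(- \frac{667}{527} - \frac{10336}{560}\right) \frac{1}{15663} + \frac{3673}{20254} = \left(- \frac{667}{527} - \frac{646}{35}\right) \frac{1}{15663} + \frac{3673}{20254} = \left(- \frac{363787}{18445}\right) \frac{1}{15663} + \frac{3673}{20254} = - \frac{363787}{288904035} + \frac{3673}{20254} = \frac{1053776378657}{5851462324890}$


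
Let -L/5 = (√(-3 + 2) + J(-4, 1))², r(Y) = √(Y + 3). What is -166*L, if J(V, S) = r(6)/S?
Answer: 6640 + 4980*I ≈ 6640.0 + 4980.0*I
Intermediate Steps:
r(Y) = √(3 + Y)
J(V, S) = 3/S (J(V, S) = √(3 + 6)/S = √9/S = 3/S)
L = -5*(3 + I)² (L = -5*(√(-3 + 2) + 3/1)² = -5*(√(-1) + 3*1)² = -5*(I + 3)² = -5*(3 + I)² ≈ -40.0 - 30.0*I)
-166*L = -166*(-40 - 30*I) = 6640 + 4980*I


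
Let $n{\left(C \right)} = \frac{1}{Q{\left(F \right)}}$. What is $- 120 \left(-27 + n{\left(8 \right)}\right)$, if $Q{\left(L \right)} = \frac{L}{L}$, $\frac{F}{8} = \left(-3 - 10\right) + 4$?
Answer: $3120$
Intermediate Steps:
$F = -72$ ($F = 8 \left(\left(-3 - 10\right) + 4\right) = 8 \left(-13 + 4\right) = 8 \left(-9\right) = -72$)
$Q{\left(L \right)} = 1$
$n{\left(C \right)} = 1$ ($n{\left(C \right)} = 1^{-1} = 1$)
$- 120 \left(-27 + n{\left(8 \right)}\right) = - 120 \left(-27 + 1\right) = \left(-120\right) \left(-26\right) = 3120$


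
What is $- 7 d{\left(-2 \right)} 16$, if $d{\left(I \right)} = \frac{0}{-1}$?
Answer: $0$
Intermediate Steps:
$d{\left(I \right)} = 0$ ($d{\left(I \right)} = 0 \left(-1\right) = 0$)
$- 7 d{\left(-2 \right)} 16 = \left(-7\right) 0 \cdot 16 = 0 \cdot 16 = 0$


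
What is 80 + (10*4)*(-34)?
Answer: -1280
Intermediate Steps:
80 + (10*4)*(-34) = 80 + 40*(-34) = 80 - 1360 = -1280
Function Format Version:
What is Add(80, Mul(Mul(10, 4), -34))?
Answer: -1280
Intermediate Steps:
Add(80, Mul(Mul(10, 4), -34)) = Add(80, Mul(40, -34)) = Add(80, -1360) = -1280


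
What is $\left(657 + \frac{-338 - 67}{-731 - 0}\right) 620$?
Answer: $\frac{298016640}{731} \approx 4.0768 \cdot 10^{5}$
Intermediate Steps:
$\left(657 + \frac{-338 - 67}{-731 - 0}\right) 620 = \left(657 - \frac{405}{-731 + 0}\right) 620 = \left(657 - \frac{405}{-731}\right) 620 = \left(657 - - \frac{405}{731}\right) 620 = \left(657 + \frac{405}{731}\right) 620 = \frac{480672}{731} \cdot 620 = \frac{298016640}{731}$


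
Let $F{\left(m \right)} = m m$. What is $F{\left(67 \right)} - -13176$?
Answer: $17665$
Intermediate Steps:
$F{\left(m \right)} = m^{2}$
$F{\left(67 \right)} - -13176 = 67^{2} - -13176 = 4489 + 13176 = 17665$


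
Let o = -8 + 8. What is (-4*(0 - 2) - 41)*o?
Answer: 0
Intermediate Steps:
o = 0
(-4*(0 - 2) - 41)*o = (-4*(0 - 2) - 41)*0 = (-4*(-2) - 41)*0 = (8 - 41)*0 = -33*0 = 0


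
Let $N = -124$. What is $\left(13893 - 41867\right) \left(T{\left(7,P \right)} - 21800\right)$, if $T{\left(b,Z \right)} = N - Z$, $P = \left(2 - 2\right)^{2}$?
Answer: $613301976$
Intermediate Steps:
$P = 0$ ($P = 0^{2} = 0$)
$T{\left(b,Z \right)} = -124 - Z$
$\left(13893 - 41867\right) \left(T{\left(7,P \right)} - 21800\right) = \left(13893 - 41867\right) \left(\left(-124 - 0\right) - 21800\right) = - 27974 \left(\left(-124 + 0\right) - 21800\right) = - 27974 \left(-124 - 21800\right) = \left(-27974\right) \left(-21924\right) = 613301976$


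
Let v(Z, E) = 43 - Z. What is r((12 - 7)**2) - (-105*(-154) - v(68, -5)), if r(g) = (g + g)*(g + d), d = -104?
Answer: -20145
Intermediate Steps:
r(g) = 2*g*(-104 + g) (r(g) = (g + g)*(g - 104) = (2*g)*(-104 + g) = 2*g*(-104 + g))
r((12 - 7)**2) - (-105*(-154) - v(68, -5)) = 2*(12 - 7)**2*(-104 + (12 - 7)**2) - (-105*(-154) - (43 - 1*68)) = 2*5**2*(-104 + 5**2) - (16170 - (43 - 68)) = 2*25*(-104 + 25) - (16170 - 1*(-25)) = 2*25*(-79) - (16170 + 25) = -3950 - 1*16195 = -3950 - 16195 = -20145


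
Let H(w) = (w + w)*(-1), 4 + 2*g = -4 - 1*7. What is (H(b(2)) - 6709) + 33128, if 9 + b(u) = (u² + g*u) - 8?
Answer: 26475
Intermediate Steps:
g = -15/2 (g = -2 + (-4 - 1*7)/2 = -2 + (-4 - 7)/2 = -2 + (½)*(-11) = -2 - 11/2 = -15/2 ≈ -7.5000)
b(u) = -17 + u² - 15*u/2 (b(u) = -9 + ((u² - 15*u/2) - 8) = -9 + (-8 + u² - 15*u/2) = -17 + u² - 15*u/2)
H(w) = -2*w (H(w) = (2*w)*(-1) = -2*w)
(H(b(2)) - 6709) + 33128 = (-2*(-17 + 2² - 15/2*2) - 6709) + 33128 = (-2*(-17 + 4 - 15) - 6709) + 33128 = (-2*(-28) - 6709) + 33128 = (56 - 6709) + 33128 = -6653 + 33128 = 26475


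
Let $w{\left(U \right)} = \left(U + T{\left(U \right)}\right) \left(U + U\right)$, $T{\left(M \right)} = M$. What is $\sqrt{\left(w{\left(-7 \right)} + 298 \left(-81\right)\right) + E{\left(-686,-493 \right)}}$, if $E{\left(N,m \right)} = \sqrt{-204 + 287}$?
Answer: $\sqrt{-23942 + \sqrt{83}} \approx 154.7 i$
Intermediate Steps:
$E{\left(N,m \right)} = \sqrt{83}$
$w{\left(U \right)} = 4 U^{2}$ ($w{\left(U \right)} = \left(U + U\right) \left(U + U\right) = 2 U 2 U = 4 U^{2}$)
$\sqrt{\left(w{\left(-7 \right)} + 298 \left(-81\right)\right) + E{\left(-686,-493 \right)}} = \sqrt{\left(4 \left(-7\right)^{2} + 298 \left(-81\right)\right) + \sqrt{83}} = \sqrt{\left(4 \cdot 49 - 24138\right) + \sqrt{83}} = \sqrt{\left(196 - 24138\right) + \sqrt{83}} = \sqrt{-23942 + \sqrt{83}}$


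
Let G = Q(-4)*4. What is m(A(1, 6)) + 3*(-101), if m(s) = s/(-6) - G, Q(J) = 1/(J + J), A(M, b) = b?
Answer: -607/2 ≈ -303.50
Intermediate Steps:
Q(J) = 1/(2*J)
G = -½ (G = ((½)/(-4))*4 = ((½)*(-¼))*4 = -⅛*4 = -½ ≈ -0.50000)
m(s) = ½ - s/6 (m(s) = s/(-6) - 1*(-½) = s*(-⅙) + ½ = -s/6 + ½ = ½ - s/6)
m(A(1, 6)) + 3*(-101) = (½ - ⅙*6) + 3*(-101) = (½ - 1) - 303 = -½ - 303 = -607/2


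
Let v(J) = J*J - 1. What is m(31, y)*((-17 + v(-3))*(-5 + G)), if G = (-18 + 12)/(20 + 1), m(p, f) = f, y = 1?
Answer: 333/7 ≈ 47.571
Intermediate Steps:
v(J) = -1 + J**2 (v(J) = J**2 - 1 = -1 + J**2)
G = -2/7 (G = -6/21 = -6*1/21 = -2/7 ≈ -0.28571)
m(31, y)*((-17 + v(-3))*(-5 + G)) = 1*((-17 + (-1 + (-3)**2))*(-5 - 2/7)) = 1*((-17 + (-1 + 9))*(-37/7)) = 1*((-17 + 8)*(-37/7)) = 1*(-9*(-37/7)) = 1*(333/7) = 333/7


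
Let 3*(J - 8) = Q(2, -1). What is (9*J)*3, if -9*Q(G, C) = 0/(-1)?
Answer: 216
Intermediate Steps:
Q(G, C) = 0 (Q(G, C) = -0/(-1) = -0*(-1) = -1/9*0 = 0)
J = 8 (J = 8 + (1/3)*0 = 8 + 0 = 8)
(9*J)*3 = (9*8)*3 = 72*3 = 216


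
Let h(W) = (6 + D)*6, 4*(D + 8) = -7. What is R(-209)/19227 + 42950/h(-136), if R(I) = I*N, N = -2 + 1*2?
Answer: -17180/9 ≈ -1908.9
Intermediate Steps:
D = -39/4 (D = -8 + (¼)*(-7) = -8 - 7/4 = -39/4 ≈ -9.7500)
N = 0 (N = -2 + 2 = 0)
h(W) = -45/2 (h(W) = (6 - 39/4)*6 = -15/4*6 = -45/2)
R(I) = 0 (R(I) = I*0 = 0)
R(-209)/19227 + 42950/h(-136) = 0/19227 + 42950/(-45/2) = 0*(1/19227) + 42950*(-2/45) = 0 - 17180/9 = -17180/9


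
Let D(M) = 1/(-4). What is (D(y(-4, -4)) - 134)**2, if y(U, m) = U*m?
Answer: 288369/16 ≈ 18023.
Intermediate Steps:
D(M) = -1/4
(D(y(-4, -4)) - 134)**2 = (-1/4 - 134)**2 = (-537/4)**2 = 288369/16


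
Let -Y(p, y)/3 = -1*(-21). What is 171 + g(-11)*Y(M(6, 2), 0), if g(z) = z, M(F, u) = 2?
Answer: 864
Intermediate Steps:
Y(p, y) = -63 (Y(p, y) = -(-3)*(-21) = -3*21 = -63)
171 + g(-11)*Y(M(6, 2), 0) = 171 - 11*(-63) = 171 + 693 = 864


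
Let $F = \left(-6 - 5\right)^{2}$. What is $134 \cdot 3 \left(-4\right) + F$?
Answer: $-1487$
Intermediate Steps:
$F = 121$ ($F = \left(-11\right)^{2} = 121$)
$134 \cdot 3 \left(-4\right) + F = 134 \cdot 3 \left(-4\right) + 121 = 134 \left(-12\right) + 121 = -1608 + 121 = -1487$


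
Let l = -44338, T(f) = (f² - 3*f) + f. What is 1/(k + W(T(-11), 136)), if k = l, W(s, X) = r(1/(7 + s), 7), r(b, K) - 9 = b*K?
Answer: -150/6649343 ≈ -2.2559e-5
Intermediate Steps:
T(f) = f² - 2*f
r(b, K) = 9 + K*b (r(b, K) = 9 + b*K = 9 + K*b)
W(s, X) = 9 + 7/(7 + s)
k = -44338
1/(k + W(T(-11), 136)) = 1/(-44338 + (70 + 9*(-11*(-2 - 11)))/(7 - 11*(-2 - 11))) = 1/(-44338 + (70 + 9*(-11*(-13)))/(7 - 11*(-13))) = 1/(-44338 + (70 + 9*143)/(7 + 143)) = 1/(-44338 + (70 + 1287)/150) = 1/(-44338 + (1/150)*1357) = 1/(-44338 + 1357/150) = 1/(-6649343/150) = -150/6649343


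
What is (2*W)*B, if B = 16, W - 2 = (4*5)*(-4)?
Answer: -2496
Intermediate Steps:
W = -78 (W = 2 + (4*5)*(-4) = 2 + 20*(-4) = 2 - 80 = -78)
(2*W)*B = (2*(-78))*16 = -156*16 = -2496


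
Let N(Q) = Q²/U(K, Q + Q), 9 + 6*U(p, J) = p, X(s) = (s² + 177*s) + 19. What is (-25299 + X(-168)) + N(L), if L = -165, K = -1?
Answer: -43127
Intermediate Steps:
X(s) = 19 + s² + 177*s
U(p, J) = -3/2 + p/6
N(Q) = -3*Q²/5 (N(Q) = Q²/(-3/2 + (⅙)*(-1)) = Q²/(-3/2 - ⅙) = Q²/(-5/3) = -3*Q²/5)
(-25299 + X(-168)) + N(L) = (-25299 + (19 + (-168)² + 177*(-168))) - ⅗*(-165)² = (-25299 + (19 + 28224 - 29736)) - ⅗*27225 = (-25299 - 1493) - 16335 = -26792 - 16335 = -43127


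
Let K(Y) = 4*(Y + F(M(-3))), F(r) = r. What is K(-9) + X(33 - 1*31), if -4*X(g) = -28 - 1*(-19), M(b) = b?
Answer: -183/4 ≈ -45.750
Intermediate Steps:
K(Y) = -12 + 4*Y (K(Y) = 4*(Y - 3) = 4*(-3 + Y) = -12 + 4*Y)
X(g) = 9/4 (X(g) = -(-28 - 1*(-19))/4 = -(-28 + 19)/4 = -¼*(-9) = 9/4)
K(-9) + X(33 - 1*31) = (-12 + 4*(-9)) + 9/4 = (-12 - 36) + 9/4 = -48 + 9/4 = -183/4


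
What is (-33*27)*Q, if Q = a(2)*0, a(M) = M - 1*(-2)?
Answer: 0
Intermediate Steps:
a(M) = 2 + M (a(M) = M + 2 = 2 + M)
Q = 0 (Q = (2 + 2)*0 = 4*0 = 0)
(-33*27)*Q = -33*27*0 = -891*0 = 0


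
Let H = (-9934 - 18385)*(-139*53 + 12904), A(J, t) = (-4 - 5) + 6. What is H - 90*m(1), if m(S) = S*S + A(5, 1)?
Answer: -156802123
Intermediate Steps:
A(J, t) = -3 (A(J, t) = -9 + 6 = -3)
m(S) = -3 + S**2 (m(S) = S*S - 3 = S**2 - 3 = -3 + S**2)
H = -156802303 (H = -28319*(-7367 + 12904) = -28319*5537 = -156802303)
H - 90*m(1) = -156802303 - 90*(-3 + 1**2) = -156802303 - 90*(-3 + 1) = -156802303 - 90*(-2) = -156802303 - 1*(-180) = -156802303 + 180 = -156802123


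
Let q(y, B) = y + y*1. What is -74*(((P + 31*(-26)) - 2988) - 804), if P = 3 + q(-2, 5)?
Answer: 340326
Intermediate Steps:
q(y, B) = 2*y (q(y, B) = y + y = 2*y)
P = -1 (P = 3 + 2*(-2) = 3 - 4 = -1)
-74*(((P + 31*(-26)) - 2988) - 804) = -74*(((-1 + 31*(-26)) - 2988) - 804) = -74*(((-1 - 806) - 2988) - 804) = -74*((-807 - 2988) - 804) = -74*(-3795 - 804) = -74*(-4599) = 340326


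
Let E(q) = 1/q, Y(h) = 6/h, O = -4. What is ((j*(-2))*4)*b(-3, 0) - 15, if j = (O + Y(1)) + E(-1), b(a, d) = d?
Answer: -15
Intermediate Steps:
E(q) = 1/q
j = 1 (j = (-4 + 6/1) + 1/(-1) = (-4 + 6*1) - 1 = (-4 + 6) - 1 = 2 - 1 = 1)
((j*(-2))*4)*b(-3, 0) - 15 = ((1*(-2))*4)*0 - 15 = -2*4*0 - 15 = -8*0 - 15 = 0 - 15 = -15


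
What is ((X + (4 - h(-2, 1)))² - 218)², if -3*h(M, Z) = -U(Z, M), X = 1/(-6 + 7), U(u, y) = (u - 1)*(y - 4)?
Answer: 37249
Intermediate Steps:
U(u, y) = (-1 + u)*(-4 + y)
X = 1 (X = 1/1 = 1)
h(M, Z) = 4/3 - 4*Z/3 - M/3 + M*Z/3 (h(M, Z) = -(-1)*(4 - M - 4*Z + Z*M)/3 = -(-1)*(4 - M - 4*Z + M*Z)/3 = -(-4 + M + 4*Z - M*Z)/3 = 4/3 - 4*Z/3 - M/3 + M*Z/3)
((X + (4 - h(-2, 1)))² - 218)² = ((1 + (4 - (4/3 - 4/3*1 - ⅓*(-2) + (⅓)*(-2)*1)))² - 218)² = ((1 + (4 - (4/3 - 4/3 + ⅔ - ⅔)))² - 218)² = ((1 + (4 - 1*0))² - 218)² = ((1 + (4 + 0))² - 218)² = ((1 + 4)² - 218)² = (5² - 218)² = (25 - 218)² = (-193)² = 37249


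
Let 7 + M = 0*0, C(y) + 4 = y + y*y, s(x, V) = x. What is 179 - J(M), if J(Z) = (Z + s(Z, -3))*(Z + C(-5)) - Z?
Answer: 298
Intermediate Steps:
C(y) = -4 + y + y² (C(y) = -4 + (y + y*y) = -4 + (y + y²) = -4 + y + y²)
M = -7 (M = -7 + 0*0 = -7 + 0 = -7)
J(Z) = -Z + 2*Z*(16 + Z) (J(Z) = (Z + Z)*(Z + (-4 - 5 + (-5)²)) - Z = (2*Z)*(Z + (-4 - 5 + 25)) - Z = (2*Z)*(Z + 16) - Z = (2*Z)*(16 + Z) - Z = 2*Z*(16 + Z) - Z = -Z + 2*Z*(16 + Z))
179 - J(M) = 179 - (-7)*(31 + 2*(-7)) = 179 - (-7)*(31 - 14) = 179 - (-7)*17 = 179 - 1*(-119) = 179 + 119 = 298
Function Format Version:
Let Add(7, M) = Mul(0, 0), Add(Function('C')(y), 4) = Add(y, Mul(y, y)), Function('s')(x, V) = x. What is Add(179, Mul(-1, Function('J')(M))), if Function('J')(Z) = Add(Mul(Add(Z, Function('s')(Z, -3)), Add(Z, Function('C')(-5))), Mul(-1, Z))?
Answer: 298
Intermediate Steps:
Function('C')(y) = Add(-4, y, Pow(y, 2)) (Function('C')(y) = Add(-4, Add(y, Mul(y, y))) = Add(-4, Add(y, Pow(y, 2))) = Add(-4, y, Pow(y, 2)))
M = -7 (M = Add(-7, Mul(0, 0)) = Add(-7, 0) = -7)
Function('J')(Z) = Add(Mul(-1, Z), Mul(2, Z, Add(16, Z))) (Function('J')(Z) = Add(Mul(Add(Z, Z), Add(Z, Add(-4, -5, Pow(-5, 2)))), Mul(-1, Z)) = Add(Mul(Mul(2, Z), Add(Z, Add(-4, -5, 25))), Mul(-1, Z)) = Add(Mul(Mul(2, Z), Add(Z, 16)), Mul(-1, Z)) = Add(Mul(Mul(2, Z), Add(16, Z)), Mul(-1, Z)) = Add(Mul(2, Z, Add(16, Z)), Mul(-1, Z)) = Add(Mul(-1, Z), Mul(2, Z, Add(16, Z))))
Add(179, Mul(-1, Function('J')(M))) = Add(179, Mul(-1, Mul(-7, Add(31, Mul(2, -7))))) = Add(179, Mul(-1, Mul(-7, Add(31, -14)))) = Add(179, Mul(-1, Mul(-7, 17))) = Add(179, Mul(-1, -119)) = Add(179, 119) = 298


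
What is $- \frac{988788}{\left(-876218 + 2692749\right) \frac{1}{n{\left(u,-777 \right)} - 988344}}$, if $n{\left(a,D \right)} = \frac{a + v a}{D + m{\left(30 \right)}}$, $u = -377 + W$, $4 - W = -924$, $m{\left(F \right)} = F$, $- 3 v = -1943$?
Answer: $\frac{730368635235400}{1356948657} \approx 5.3824 \cdot 10^{5}$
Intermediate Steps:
$v = \frac{1943}{3}$ ($v = \left(- \frac{1}{3}\right) \left(-1943\right) = \frac{1943}{3} \approx 647.67$)
$W = 928$ ($W = 4 - -924 = 4 + 924 = 928$)
$u = 551$ ($u = -377 + 928 = 551$)
$n{\left(a,D \right)} = \frac{1946 a}{3 \left(30 + D\right)}$ ($n{\left(a,D \right)} = \frac{a + \frac{1943 a}{3}}{D + 30} = \frac{\frac{1946}{3} a}{30 + D} = \frac{1946 a}{3 \left(30 + D\right)}$)
$- \frac{988788}{\left(-876218 + 2692749\right) \frac{1}{n{\left(u,-777 \right)} - 988344}} = - \frac{988788}{\left(-876218 + 2692749\right) \frac{1}{\frac{1946}{3} \cdot 551 \frac{1}{30 - 777} - 988344}} = - \frac{988788}{1816531 \frac{1}{\frac{1946}{3} \cdot 551 \frac{1}{-747} - 988344}} = - \frac{988788}{1816531 \frac{1}{\frac{1946}{3} \cdot 551 \left(- \frac{1}{747}\right) - 988344}} = - \frac{988788}{1816531 \frac{1}{- \frac{1072246}{2241} - 988344}} = - \frac{988788}{1816531 \frac{1}{- \frac{2215951150}{2241}}} = - \frac{988788}{1816531 \left(- \frac{2241}{2215951150}\right)} = - \frac{988788}{- \frac{4070845971}{2215951150}} = \left(-988788\right) \left(- \frac{2215951150}{4070845971}\right) = \frac{730368635235400}{1356948657}$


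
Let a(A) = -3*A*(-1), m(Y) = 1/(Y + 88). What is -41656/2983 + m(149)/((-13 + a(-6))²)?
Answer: -9487442609/679399131 ≈ -13.964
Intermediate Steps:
m(Y) = 1/(88 + Y)
a(A) = 3*A
-41656/2983 + m(149)/((-13 + a(-6))²) = -41656/2983 + 1/((88 + 149)*((-13 + 3*(-6))²)) = -41656*1/2983 + 1/(237*((-13 - 18)²)) = -41656/2983 + 1/(237*((-31)²)) = -41656/2983 + (1/237)/961 = -41656/2983 + (1/237)*(1/961) = -41656/2983 + 1/227757 = -9487442609/679399131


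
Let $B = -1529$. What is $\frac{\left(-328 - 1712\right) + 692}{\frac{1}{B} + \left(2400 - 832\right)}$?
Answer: $- \frac{2061092}{2397471} \approx -0.85969$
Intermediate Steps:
$\frac{\left(-328 - 1712\right) + 692}{\frac{1}{B} + \left(2400 - 832\right)} = \frac{\left(-328 - 1712\right) + 692}{\frac{1}{-1529} + \left(2400 - 832\right)} = \frac{-2040 + 692}{- \frac{1}{1529} + \left(2400 - 832\right)} = - \frac{1348}{- \frac{1}{1529} + 1568} = - \frac{1348}{\frac{2397471}{1529}} = \left(-1348\right) \frac{1529}{2397471} = - \frac{2061092}{2397471}$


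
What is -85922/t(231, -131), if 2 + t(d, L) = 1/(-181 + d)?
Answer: 4296100/99 ≈ 43395.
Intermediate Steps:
t(d, L) = -2 + 1/(-181 + d)
-85922/t(231, -131) = -85922*(-181 + 231)/(363 - 2*231) = -85922*50/(363 - 462) = -85922/((1/50)*(-99)) = -85922/(-99/50) = -85922*(-50/99) = 4296100/99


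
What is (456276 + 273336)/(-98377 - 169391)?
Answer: -20267/7438 ≈ -2.7248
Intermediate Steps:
(456276 + 273336)/(-98377 - 169391) = 729612/(-267768) = 729612*(-1/267768) = -20267/7438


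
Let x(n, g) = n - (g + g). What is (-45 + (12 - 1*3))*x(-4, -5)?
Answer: -216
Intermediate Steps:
x(n, g) = n - 2*g
(-45 + (12 - 1*3))*x(-4, -5) = (-45 + (12 - 1*3))*(-4 - 2*(-5)) = (-45 + (12 - 3))*(-4 + 10) = (-45 + 9)*6 = -36*6 = -216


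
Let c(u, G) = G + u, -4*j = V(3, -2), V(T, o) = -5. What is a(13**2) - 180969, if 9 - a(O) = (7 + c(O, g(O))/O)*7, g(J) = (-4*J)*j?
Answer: -180981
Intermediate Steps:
j = 5/4 (j = -1/4*(-5) = 5/4 ≈ 1.2500)
g(J) = -5*J (g(J) = -4*J*(5/4) = -5*J)
a(O) = -12 (a(O) = 9 - (7 + (-5*O + O)/O)*7 = 9 - (7 + (-4*O)/O)*7 = 9 - (7 - 4)*7 = 9 - 3*7 = 9 - 1*21 = 9 - 21 = -12)
a(13**2) - 180969 = -12 - 180969 = -180981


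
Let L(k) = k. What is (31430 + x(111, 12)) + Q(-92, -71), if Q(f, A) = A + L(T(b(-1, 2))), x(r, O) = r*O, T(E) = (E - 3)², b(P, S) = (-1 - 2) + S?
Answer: 32707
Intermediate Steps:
b(P, S) = -3 + S
T(E) = (-3 + E)²
x(r, O) = O*r
Q(f, A) = 16 + A (Q(f, A) = A + (-3 + (-3 + 2))² = A + (-3 - 1)² = A + (-4)² = A + 16 = 16 + A)
(31430 + x(111, 12)) + Q(-92, -71) = (31430 + 12*111) + (16 - 71) = (31430 + 1332) - 55 = 32762 - 55 = 32707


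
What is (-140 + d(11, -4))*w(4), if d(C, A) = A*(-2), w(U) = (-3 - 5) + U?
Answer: 528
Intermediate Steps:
w(U) = -8 + U
d(C, A) = -2*A
(-140 + d(11, -4))*w(4) = (-140 - 2*(-4))*(-8 + 4) = (-140 + 8)*(-4) = -132*(-4) = 528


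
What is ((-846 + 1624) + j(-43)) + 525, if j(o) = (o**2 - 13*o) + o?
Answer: 3668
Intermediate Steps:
j(o) = o**2 - 12*o
((-846 + 1624) + j(-43)) + 525 = ((-846 + 1624) - 43*(-12 - 43)) + 525 = (778 - 43*(-55)) + 525 = (778 + 2365) + 525 = 3143 + 525 = 3668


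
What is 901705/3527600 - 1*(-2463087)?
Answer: 1737757320581/705520 ≈ 2.4631e+6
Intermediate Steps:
901705/3527600 - 1*(-2463087) = 901705*(1/3527600) + 2463087 = 180341/705520 + 2463087 = 1737757320581/705520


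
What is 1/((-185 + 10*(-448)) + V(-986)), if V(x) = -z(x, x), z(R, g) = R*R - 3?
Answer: -1/976858 ≈ -1.0237e-6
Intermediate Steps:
z(R, g) = -3 + R² (z(R, g) = R² - 3 = -3 + R²)
V(x) = 3 - x² (V(x) = -(-3 + x²) = 3 - x²)
1/((-185 + 10*(-448)) + V(-986)) = 1/((-185 + 10*(-448)) + (3 - 1*(-986)²)) = 1/((-185 - 4480) + (3 - 1*972196)) = 1/(-4665 + (3 - 972196)) = 1/(-4665 - 972193) = 1/(-976858) = -1/976858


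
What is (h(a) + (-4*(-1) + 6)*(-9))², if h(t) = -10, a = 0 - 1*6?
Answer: 10000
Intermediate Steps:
a = -6 (a = 0 - 6 = -6)
(h(a) + (-4*(-1) + 6)*(-9))² = (-10 + (-4*(-1) + 6)*(-9))² = (-10 + (4 + 6)*(-9))² = (-10 + 10*(-9))² = (-10 - 90)² = (-100)² = 10000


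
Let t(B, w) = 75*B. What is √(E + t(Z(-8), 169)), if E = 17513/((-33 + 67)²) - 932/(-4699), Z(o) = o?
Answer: I*√14923344623279/159766 ≈ 24.18*I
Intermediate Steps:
E = 83370979/5432044 (E = 17513/(34²) - 932*(-1/4699) = 17513/1156 + 932/4699 = 83370979/5432044 ≈ 15.348)
√(E + t(Z(-8), 169)) = √(83370979/5432044 + 75*(-8)) = √(83370979/5432044 - 600) = √(-3175855421/5432044) = I*√14923344623279/159766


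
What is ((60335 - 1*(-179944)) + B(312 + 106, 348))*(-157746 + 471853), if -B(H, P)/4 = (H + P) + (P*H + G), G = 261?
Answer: -108582078295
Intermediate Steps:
B(H, P) = -1044 - 4*H - 4*P - 4*H*P (B(H, P) = -4*((H + P) + (P*H + 261)) = -4*((H + P) + (H*P + 261)) = -4*((H + P) + (261 + H*P)) = -4*(261 + H + P + H*P) = -1044 - 4*H - 4*P - 4*H*P)
((60335 - 1*(-179944)) + B(312 + 106, 348))*(-157746 + 471853) = ((60335 - 1*(-179944)) + (-1044 - 4*(312 + 106) - 4*348 - 4*(312 + 106)*348))*(-157746 + 471853) = ((60335 + 179944) + (-1044 - 4*418 - 1392 - 4*418*348))*314107 = (240279 + (-1044 - 1672 - 1392 - 581856))*314107 = (240279 - 585964)*314107 = -345685*314107 = -108582078295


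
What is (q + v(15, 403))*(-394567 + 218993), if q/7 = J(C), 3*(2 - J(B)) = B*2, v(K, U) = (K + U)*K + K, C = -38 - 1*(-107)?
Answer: -1049405798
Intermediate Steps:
C = 69 (C = -38 + 107 = 69)
v(K, U) = K + K*(K + U) (v(K, U) = K*(K + U) + K = K + K*(K + U))
J(B) = 2 - 2*B/3 (J(B) = 2 - B*2/3 = 2 - 2*B/3)
q = -308 (q = 7*(2 - ⅔*69) = 7*(2 - 46) = 7*(-44) = -308)
(q + v(15, 403))*(-394567 + 218993) = (-308 + 15*(1 + 15 + 403))*(-394567 + 218993) = (-308 + 15*419)*(-175574) = (-308 + 6285)*(-175574) = 5977*(-175574) = -1049405798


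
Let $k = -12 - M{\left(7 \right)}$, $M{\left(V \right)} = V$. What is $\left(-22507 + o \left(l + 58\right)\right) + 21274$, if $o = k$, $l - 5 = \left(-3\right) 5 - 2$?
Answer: $-2107$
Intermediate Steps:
$l = -12$ ($l = 5 - 17 = -12$)
$k = -19$ ($k = -12 - 7 = -19$)
$o = -19$
$\left(-22507 + o \left(l + 58\right)\right) + 21274 = \left(-22507 - 19 \left(-12 + 58\right)\right) + 21274 = \left(-22507 - 874\right) + 21274 = -23381 + 21274 = -2107$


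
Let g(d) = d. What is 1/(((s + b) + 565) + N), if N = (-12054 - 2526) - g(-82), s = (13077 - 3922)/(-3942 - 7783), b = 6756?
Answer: -2345/16831896 ≈ -0.00013932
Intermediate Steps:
s = -1831/2345 (s = 9155/(-11725) = 9155*(-1/11725) = -1831/2345 ≈ -0.78081)
N = -14498 (N = (-12054 - 2526) - 1*(-82) = -14580 + 82 = -14498)
1/(((s + b) + 565) + N) = 1/(((-1831/2345 + 6756) + 565) - 14498) = 1/((15840989/2345 + 565) - 14498) = 1/(17165914/2345 - 14498) = 1/(-16831896/2345) = -2345/16831896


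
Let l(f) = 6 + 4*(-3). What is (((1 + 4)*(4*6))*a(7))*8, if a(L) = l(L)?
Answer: -5760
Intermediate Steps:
l(f) = -6 (l(f) = 6 - 12 = -6)
a(L) = -6
(((1 + 4)*(4*6))*a(7))*8 = (((1 + 4)*(4*6))*(-6))*8 = ((5*24)*(-6))*8 = (120*(-6))*8 = -720*8 = -5760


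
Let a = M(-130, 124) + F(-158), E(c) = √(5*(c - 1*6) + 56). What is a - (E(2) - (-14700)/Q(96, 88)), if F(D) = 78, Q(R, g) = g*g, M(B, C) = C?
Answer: 375781/1936 ≈ 194.10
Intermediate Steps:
Q(R, g) = g²
E(c) = √(26 + 5*c) (E(c) = √(5*(c - 6) + 56) = √(5*(-6 + c) + 56) = √((-30 + 5*c) + 56) = √(26 + 5*c))
a = 202 (a = 124 + 78 = 202)
a - (E(2) - (-14700)/Q(96, 88)) = 202 - (√(26 + 5*2) - (-14700)/(88²)) = 202 - (√(26 + 10) - (-14700)/7744) = 202 - (√36 - (-14700)/7744) = 202 - (6 - 1*(-3675/1936)) = 202 - (6 + 3675/1936) = 202 - 1*15291/1936 = 202 - 15291/1936 = 375781/1936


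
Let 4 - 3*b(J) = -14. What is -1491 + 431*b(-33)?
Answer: 1095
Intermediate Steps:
b(J) = 6 (b(J) = 4/3 - ⅓*(-14) = 4/3 + 14/3 = 6)
-1491 + 431*b(-33) = -1491 + 431*6 = -1491 + 2586 = 1095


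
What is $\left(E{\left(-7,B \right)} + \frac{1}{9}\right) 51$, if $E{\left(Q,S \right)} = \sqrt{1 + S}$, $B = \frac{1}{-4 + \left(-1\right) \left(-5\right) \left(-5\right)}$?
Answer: $\frac{17}{3} + \frac{102 \sqrt{203}}{29} \approx 55.78$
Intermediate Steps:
$B = - \frac{1}{29}$ ($B = \frac{1}{-4 + 5 \left(-5\right)} = \frac{1}{-4 - 25} = \frac{1}{-29} = - \frac{1}{29} \approx -0.034483$)
$\left(E{\left(-7,B \right)} + \frac{1}{9}\right) 51 = \left(\sqrt{1 - \frac{1}{29}} + \frac{1}{9}\right) 51 = \left(\sqrt{\frac{28}{29}} + \frac{1}{9}\right) 51 = \left(\frac{2 \sqrt{203}}{29} + \frac{1}{9}\right) 51 = \left(\frac{1}{9} + \frac{2 \sqrt{203}}{29}\right) 51 = \frac{17}{3} + \frac{102 \sqrt{203}}{29}$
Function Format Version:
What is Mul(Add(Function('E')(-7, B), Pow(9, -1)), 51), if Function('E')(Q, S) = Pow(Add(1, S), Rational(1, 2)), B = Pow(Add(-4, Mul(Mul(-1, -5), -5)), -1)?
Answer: Add(Rational(17, 3), Mul(Rational(102, 29), Pow(203, Rational(1, 2)))) ≈ 55.780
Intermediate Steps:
B = Rational(-1, 29) (B = Pow(Add(-4, Mul(5, -5)), -1) = Pow(Add(-4, -25), -1) = Pow(-29, -1) = Rational(-1, 29) ≈ -0.034483)
Mul(Add(Function('E')(-7, B), Pow(9, -1)), 51) = Mul(Add(Pow(Add(1, Rational(-1, 29)), Rational(1, 2)), Pow(9, -1)), 51) = Mul(Add(Pow(Rational(28, 29), Rational(1, 2)), Rational(1, 9)), 51) = Mul(Add(Mul(Rational(2, 29), Pow(203, Rational(1, 2))), Rational(1, 9)), 51) = Mul(Add(Rational(1, 9), Mul(Rational(2, 29), Pow(203, Rational(1, 2)))), 51) = Add(Rational(17, 3), Mul(Rational(102, 29), Pow(203, Rational(1, 2))))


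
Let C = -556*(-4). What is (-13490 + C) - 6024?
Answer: -17290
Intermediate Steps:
C = 2224
(-13490 + C) - 6024 = (-13490 + 2224) - 6024 = -11266 - 6024 = -17290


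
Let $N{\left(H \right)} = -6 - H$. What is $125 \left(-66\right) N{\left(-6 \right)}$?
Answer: $0$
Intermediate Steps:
$125 \left(-66\right) N{\left(-6 \right)} = 125 \left(-66\right) \left(-6 - -6\right) = - 8250 \left(-6 + 6\right) = \left(-8250\right) 0 = 0$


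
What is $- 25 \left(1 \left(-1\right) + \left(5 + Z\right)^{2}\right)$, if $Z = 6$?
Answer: $-3000$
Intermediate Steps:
$- 25 \left(1 \left(-1\right) + \left(5 + Z\right)^{2}\right) = - 25 \left(1 \left(-1\right) + \left(5 + 6\right)^{2}\right) = - 25 \left(-1 + 11^{2}\right) = - 25 \left(-1 + 121\right) = \left(-25\right) 120 = -3000$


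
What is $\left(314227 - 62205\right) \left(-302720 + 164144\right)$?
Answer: $-34924200672$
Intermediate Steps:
$\left(314227 - 62205\right) \left(-302720 + 164144\right) = 252022 \left(-138576\right) = -34924200672$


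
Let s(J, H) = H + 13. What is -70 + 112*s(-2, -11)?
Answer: 154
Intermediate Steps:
s(J, H) = 13 + H
-70 + 112*s(-2, -11) = -70 + 112*(13 - 11) = -70 + 112*2 = -70 + 224 = 154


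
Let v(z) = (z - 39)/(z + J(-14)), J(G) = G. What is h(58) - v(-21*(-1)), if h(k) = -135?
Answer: -927/7 ≈ -132.43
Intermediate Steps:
v(z) = (-39 + z)/(-14 + z) (v(z) = (z - 39)/(z - 14) = (-39 + z)/(-14 + z))
h(58) - v(-21*(-1)) = -135 - (-39 - 21*(-1))/(-14 - 21*(-1)) = -135 - (-39 + 21)/(-14 + 21) = -135 - (-18)/7 = -135 - 1*(-18/7) = -135 + 18/7 = -927/7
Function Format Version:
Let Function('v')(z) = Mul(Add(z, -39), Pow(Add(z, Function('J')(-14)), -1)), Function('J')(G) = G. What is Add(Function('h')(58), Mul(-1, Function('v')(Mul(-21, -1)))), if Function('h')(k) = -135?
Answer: Rational(-927, 7) ≈ -132.43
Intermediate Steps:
Function('v')(z) = Mul(Pow(Add(-14, z), -1), Add(-39, z)) (Function('v')(z) = Mul(Add(z, -39), Pow(Add(z, -14), -1)) = Mul(Add(-39, z), Pow(Add(-14, z), -1)) = Mul(Pow(Add(-14, z), -1), Add(-39, z)))
Add(Function('h')(58), Mul(-1, Function('v')(Mul(-21, -1)))) = Add(-135, Mul(-1, Mul(Pow(Add(-14, Mul(-21, -1)), -1), Add(-39, Mul(-21, -1))))) = Add(-135, Mul(-1, Mul(Pow(Add(-14, 21), -1), Add(-39, 21)))) = Add(-135, Mul(-1, Mul(Pow(7, -1), -18))) = Add(-135, Mul(-1, Mul(Rational(1, 7), -18))) = Add(-135, Mul(-1, Rational(-18, 7))) = Add(-135, Rational(18, 7)) = Rational(-927, 7)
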